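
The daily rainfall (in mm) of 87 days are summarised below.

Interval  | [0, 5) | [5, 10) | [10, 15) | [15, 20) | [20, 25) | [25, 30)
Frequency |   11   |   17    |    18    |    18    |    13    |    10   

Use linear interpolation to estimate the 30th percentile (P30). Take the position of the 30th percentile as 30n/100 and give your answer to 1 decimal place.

9.4

Cumulative frequencies: 11, 28, 46, 64, 77, 87
n = 87; position = 30n/100 = 26.1.
This falls in the class [5, 10): L = 5, F = 11, f = 17, h = 5.
30th percentile ≈ 5 + ((26.1 − 11) / 17) × 5 = 9.4412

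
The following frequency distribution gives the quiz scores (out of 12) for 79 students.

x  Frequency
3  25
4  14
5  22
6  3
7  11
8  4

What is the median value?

5

Cumulative frequencies: 25, 39, 61, 64, 75, 79
n = 79, so the median is the value in position (n+1)/2 = 40.
Position 40 falls at value 5.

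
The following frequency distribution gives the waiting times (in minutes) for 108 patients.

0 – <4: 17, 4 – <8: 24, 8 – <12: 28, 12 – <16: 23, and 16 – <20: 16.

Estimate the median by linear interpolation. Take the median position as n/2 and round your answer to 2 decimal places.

Cumulative frequencies: 17, 41, 69, 92, 108
n = 108; position = n/2 = 54.
This falls in the class 8 – <12: L = 8, F = 41, f = 28, h = 4.
Median ≈ 8 + ((54 − 41) / 28) × 4 = 9.8571

9.86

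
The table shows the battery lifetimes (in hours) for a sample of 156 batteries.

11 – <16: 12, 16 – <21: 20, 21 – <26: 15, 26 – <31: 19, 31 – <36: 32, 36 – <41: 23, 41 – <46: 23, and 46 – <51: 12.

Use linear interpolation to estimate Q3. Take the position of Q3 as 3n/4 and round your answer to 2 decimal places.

Cumulative frequencies: 12, 32, 47, 66, 98, 121, 144, 156
n = 156; position = 3n/4 = 117.
This falls in the class 36 – <41: L = 36, F = 98, f = 23, h = 5.
Upper quartile ≈ 36 + ((117 − 98) / 23) × 5 = 40.1304

40.13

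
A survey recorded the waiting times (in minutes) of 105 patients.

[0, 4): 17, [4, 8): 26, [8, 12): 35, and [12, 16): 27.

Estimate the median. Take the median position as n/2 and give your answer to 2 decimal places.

9.09

Cumulative frequencies: 17, 43, 78, 105
n = 105; position = n/2 = 52.5.
This falls in the class [8, 12): L = 8, F = 43, f = 35, h = 4.
Median ≈ 8 + ((52.5 − 43) / 35) × 4 = 9.0857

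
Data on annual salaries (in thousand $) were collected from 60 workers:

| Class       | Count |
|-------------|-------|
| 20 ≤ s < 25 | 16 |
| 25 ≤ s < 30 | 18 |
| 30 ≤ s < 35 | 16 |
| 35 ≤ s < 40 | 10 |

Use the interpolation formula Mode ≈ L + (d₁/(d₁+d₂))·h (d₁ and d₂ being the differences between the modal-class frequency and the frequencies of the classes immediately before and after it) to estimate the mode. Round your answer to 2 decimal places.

27.50

Modal class: 25 ≤ s < 30 (highest frequency 18).
d₁ = 18 − 16 = 2, d₂ = 18 − 16 = 2
Mode ≈ 25 + (2/(2+2)) × 5 = 25 + 2.5000 = 27.5000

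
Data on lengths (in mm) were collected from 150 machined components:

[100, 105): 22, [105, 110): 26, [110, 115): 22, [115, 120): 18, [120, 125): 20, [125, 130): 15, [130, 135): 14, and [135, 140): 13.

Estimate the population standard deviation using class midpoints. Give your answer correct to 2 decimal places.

Midpoints: 102.5, 107.5, 112.5, 117.5, 122.5, 127.5, 132.5, 137.5
n = 150, Σfm = 17645, mean = 117.6333
Σfm² = 2094087.5
Σf(m − x̄)² = Σfm² − (Σfm)²/n = 2094087.5 − 17645²/150 = 18447.3333
Population variance = 18447.3333 / 150 = 122.9822
Standard deviation = √122.9822 = 11.0897

11.09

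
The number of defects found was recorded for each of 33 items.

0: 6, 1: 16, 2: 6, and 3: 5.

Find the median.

1

Cumulative frequencies: 6, 22, 28, 33
n = 33, so the median is the value in position (n+1)/2 = 17.
Position 17 falls at value 1.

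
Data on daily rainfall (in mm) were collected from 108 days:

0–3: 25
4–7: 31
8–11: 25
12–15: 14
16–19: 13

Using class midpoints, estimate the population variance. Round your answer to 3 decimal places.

Midpoints: 1.5, 5.5, 9.5, 13.5, 17.5
n = 108, Σfm = 862, mean = 7.9815
Σfm² = 9783
Σf(m − x̄)² = Σfm² − (Σfm)²/n = 9783 − 862²/108 = 2902.9630
Population variance = 2902.9630 / 108 = 26.8793

26.879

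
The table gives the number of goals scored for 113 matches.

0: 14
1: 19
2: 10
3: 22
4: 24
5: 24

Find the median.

3

Cumulative frequencies: 14, 33, 43, 65, 89, 113
n = 113, so the median is the value in position (n+1)/2 = 57.
Position 57 falls at value 3.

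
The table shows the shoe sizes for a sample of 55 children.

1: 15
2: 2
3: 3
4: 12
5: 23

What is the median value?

4

Cumulative frequencies: 15, 17, 20, 32, 55
n = 55, so the median is the value in position (n+1)/2 = 28.
Position 28 falls at value 4.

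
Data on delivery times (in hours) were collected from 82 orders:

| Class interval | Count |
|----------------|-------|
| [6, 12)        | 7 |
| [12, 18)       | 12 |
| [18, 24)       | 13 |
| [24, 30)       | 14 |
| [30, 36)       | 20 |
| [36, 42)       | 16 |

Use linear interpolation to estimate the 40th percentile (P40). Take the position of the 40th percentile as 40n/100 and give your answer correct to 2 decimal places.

Cumulative frequencies: 7, 19, 32, 46, 66, 82
n = 82; position = 40n/100 = 32.8.
This falls in the class [24, 30): L = 24, F = 32, f = 14, h = 6.
40th percentile ≈ 24 + ((32.8 − 32) / 14) × 6 = 24.3429

24.34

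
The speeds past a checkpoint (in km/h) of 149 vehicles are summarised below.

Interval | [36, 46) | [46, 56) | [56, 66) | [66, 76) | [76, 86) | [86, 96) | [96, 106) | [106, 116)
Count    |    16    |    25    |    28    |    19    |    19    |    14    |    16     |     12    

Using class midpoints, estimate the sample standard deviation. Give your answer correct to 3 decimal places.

Midpoints: 41, 51, 61, 71, 81, 91, 101, 111
n = 149, Σfm = 10749, mean = 72.1409
Σfm² = 843549
Σf(m − x̄)² = Σfm² − (Σfm)²/n = 843549 − 10749²/149 = 68106.0403
Sample variance = 68106.0403 / 148 = 460.1759
Standard deviation = √460.1759 = 21.4517

21.452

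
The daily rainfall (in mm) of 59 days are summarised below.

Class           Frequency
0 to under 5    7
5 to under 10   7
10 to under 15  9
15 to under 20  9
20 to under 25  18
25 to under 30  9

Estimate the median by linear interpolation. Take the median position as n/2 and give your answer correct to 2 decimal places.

18.61

Cumulative frequencies: 7, 14, 23, 32, 50, 59
n = 59; position = n/2 = 29.5.
This falls in the class 15 to under 20: L = 15, F = 23, f = 9, h = 5.
Median ≈ 15 + ((29.5 − 23) / 9) × 5 = 18.6111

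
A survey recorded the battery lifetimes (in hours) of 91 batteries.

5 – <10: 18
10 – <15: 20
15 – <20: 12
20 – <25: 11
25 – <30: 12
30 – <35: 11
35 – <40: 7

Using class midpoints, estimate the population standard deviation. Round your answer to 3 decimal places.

Midpoints: 7.5, 12.5, 17.5, 22.5, 27.5, 32.5, 37.5
n = 91, Σfm = 1792.5, mean = 19.6978
Σfm² = 43918.75
Σf(m − x̄)² = Σfm² − (Σfm)²/n = 43918.75 − 1792.5²/91 = 8610.4396
Population variance = 8610.4396 / 91 = 94.6202
Standard deviation = √94.6202 = 9.7273

9.727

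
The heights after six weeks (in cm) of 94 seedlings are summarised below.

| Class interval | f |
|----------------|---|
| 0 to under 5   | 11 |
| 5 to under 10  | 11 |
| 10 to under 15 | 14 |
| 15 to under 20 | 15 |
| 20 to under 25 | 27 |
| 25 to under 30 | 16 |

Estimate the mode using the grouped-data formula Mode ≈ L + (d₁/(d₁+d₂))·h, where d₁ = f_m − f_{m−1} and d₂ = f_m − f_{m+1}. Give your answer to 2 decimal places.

22.61

Modal class: 20 to under 25 (highest frequency 27).
d₁ = 27 − 15 = 12, d₂ = 27 − 16 = 11
Mode ≈ 20 + (12/(12+11)) × 5 = 20 + 2.6087 = 22.6087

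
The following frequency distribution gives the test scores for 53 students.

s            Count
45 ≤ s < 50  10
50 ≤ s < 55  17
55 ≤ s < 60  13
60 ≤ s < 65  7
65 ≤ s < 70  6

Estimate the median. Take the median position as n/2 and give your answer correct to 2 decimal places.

54.85

Cumulative frequencies: 10, 27, 40, 47, 53
n = 53; position = n/2 = 26.5.
This falls in the class 50 ≤ s < 55: L = 50, F = 10, f = 17, h = 5.
Median ≈ 50 + ((26.5 − 10) / 17) × 5 = 54.8529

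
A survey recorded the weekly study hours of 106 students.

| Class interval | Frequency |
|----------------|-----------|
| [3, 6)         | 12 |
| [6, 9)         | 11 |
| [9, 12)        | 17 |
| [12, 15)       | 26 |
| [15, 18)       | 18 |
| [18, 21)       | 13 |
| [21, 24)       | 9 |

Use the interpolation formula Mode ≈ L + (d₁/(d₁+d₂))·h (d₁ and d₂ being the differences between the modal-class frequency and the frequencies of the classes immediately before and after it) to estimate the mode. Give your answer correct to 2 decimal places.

Modal class: [12, 15) (highest frequency 26).
d₁ = 26 − 17 = 9, d₂ = 26 − 18 = 8
Mode ≈ 12 + (9/(9+8)) × 3 = 12 + 1.5882 = 13.5882

13.59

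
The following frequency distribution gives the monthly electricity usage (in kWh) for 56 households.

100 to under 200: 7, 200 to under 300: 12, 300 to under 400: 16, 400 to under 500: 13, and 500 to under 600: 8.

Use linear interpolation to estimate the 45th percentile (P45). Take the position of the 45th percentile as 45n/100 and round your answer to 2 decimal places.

Cumulative frequencies: 7, 19, 35, 48, 56
n = 56; position = 45n/100 = 25.2.
This falls in the class 300 to under 400: L = 300, F = 19, f = 16, h = 100.
45th percentile ≈ 300 + ((25.2 − 19) / 16) × 100 = 338.7500

338.75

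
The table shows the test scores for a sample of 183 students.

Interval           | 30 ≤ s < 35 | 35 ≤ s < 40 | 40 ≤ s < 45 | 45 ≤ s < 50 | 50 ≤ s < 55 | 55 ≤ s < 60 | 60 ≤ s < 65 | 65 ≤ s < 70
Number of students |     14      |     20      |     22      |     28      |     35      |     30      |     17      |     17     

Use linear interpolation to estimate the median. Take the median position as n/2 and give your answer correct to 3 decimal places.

Cumulative frequencies: 14, 34, 56, 84, 119, 149, 166, 183
n = 183; position = n/2 = 91.5.
This falls in the class 50 ≤ s < 55: L = 50, F = 84, f = 35, h = 5.
Median ≈ 50 + ((91.5 − 84) / 35) × 5 = 51.0714

51.071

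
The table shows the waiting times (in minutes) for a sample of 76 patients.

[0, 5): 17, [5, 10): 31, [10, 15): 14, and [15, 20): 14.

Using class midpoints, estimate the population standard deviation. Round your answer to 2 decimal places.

Midpoints: 2.5, 7.5, 12.5, 17.5
n = 76, Σfm = 695, mean = 9.1447
Σfm² = 8325
Σf(m − x̄)² = Σfm² − (Σfm)²/n = 8325 − 695²/76 = 1969.4079
Population variance = 1969.4079 / 76 = 25.9133
Standard deviation = √25.9133 = 5.0905

5.09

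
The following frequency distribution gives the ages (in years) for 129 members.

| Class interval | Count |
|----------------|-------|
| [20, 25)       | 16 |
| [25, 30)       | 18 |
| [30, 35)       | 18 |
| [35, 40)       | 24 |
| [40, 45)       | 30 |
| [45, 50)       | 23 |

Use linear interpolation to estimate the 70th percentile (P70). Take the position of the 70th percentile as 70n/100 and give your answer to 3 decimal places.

42.383

Cumulative frequencies: 16, 34, 52, 76, 106, 129
n = 129; position = 70n/100 = 90.3.
This falls in the class [40, 45): L = 40, F = 76, f = 30, h = 5.
70th percentile ≈ 40 + ((90.3 − 76) / 30) × 5 = 42.3833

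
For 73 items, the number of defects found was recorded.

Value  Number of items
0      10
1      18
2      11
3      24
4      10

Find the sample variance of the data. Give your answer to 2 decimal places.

Values: 0, 1, 2, 3, 4
n = 73, Σfx = 152, mean = 2.0822
Σfx² = 438
Σf(x − x̄)² = Σfx² − (Σfx)²/n = 438 − 152²/73 = 121.5068
Sample variance = 121.5068 / 72 = 1.6876

1.69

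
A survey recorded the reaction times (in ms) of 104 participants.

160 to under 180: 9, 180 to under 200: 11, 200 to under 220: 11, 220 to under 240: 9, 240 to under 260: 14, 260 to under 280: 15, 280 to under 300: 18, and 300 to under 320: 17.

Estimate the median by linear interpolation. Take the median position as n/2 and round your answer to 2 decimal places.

Cumulative frequencies: 9, 20, 31, 40, 54, 69, 87, 104
n = 104; position = n/2 = 52.
This falls in the class 240 to under 260: L = 240, F = 40, f = 14, h = 20.
Median ≈ 240 + ((52 − 40) / 14) × 20 = 257.1429

257.14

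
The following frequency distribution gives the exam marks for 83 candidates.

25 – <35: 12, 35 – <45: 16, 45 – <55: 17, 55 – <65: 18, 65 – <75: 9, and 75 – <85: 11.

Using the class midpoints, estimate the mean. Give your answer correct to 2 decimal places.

53.49

Midpoints: 30, 40, 50, 60, 70, 80
Σfm = 12×30 + 16×40 + 17×50 + 18×60 + 9×70 + 11×80 = 4440
n = Σf = 83
Mean = 4440 / 83 = 53.4940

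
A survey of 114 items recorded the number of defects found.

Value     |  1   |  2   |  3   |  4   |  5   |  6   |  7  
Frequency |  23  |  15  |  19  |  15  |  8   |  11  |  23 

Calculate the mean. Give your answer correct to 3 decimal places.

Values: 1, 2, 3, 4, 5, 6, 7
Σfx = 23×1 + 15×2 + 19×3 + 15×4 + 8×5 + 11×6 + 23×7 = 437
n = Σf = 114
Mean = 437 / 114 = 3.8333

3.833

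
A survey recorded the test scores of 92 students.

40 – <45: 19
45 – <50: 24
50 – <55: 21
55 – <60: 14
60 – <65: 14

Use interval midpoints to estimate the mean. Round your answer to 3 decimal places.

Midpoints: 42.5, 47.5, 52.5, 57.5, 62.5
Σfm = 19×42.5 + 24×47.5 + 21×52.5 + 14×57.5 + 14×62.5 = 4730
n = Σf = 92
Mean = 4730 / 92 = 51.4130

51.413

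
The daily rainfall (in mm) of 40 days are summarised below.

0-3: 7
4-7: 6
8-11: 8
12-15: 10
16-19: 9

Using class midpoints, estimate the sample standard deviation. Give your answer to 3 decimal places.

Midpoints: 1.5, 5.5, 9.5, 13.5, 17.5
n = 40, Σfm = 412, mean = 10.3000
Σfm² = 5498
Σf(m − x̄)² = Σfm² − (Σfm)²/n = 5498 − 412²/40 = 1254.4000
Sample variance = 1254.4000 / 39 = 32.1641
Standard deviation = √32.1641 = 5.6713

5.671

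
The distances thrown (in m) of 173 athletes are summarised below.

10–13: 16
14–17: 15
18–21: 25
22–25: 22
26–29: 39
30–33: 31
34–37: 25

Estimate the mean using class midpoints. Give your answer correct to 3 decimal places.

Midpoints: 11.5, 15.5, 19.5, 23.5, 27.5, 31.5, 35.5
Σfm = 16×11.5 + 15×15.5 + 25×19.5 + 22×23.5 + 39×27.5 + 31×31.5 + 25×35.5 = 4357.5
n = Σf = 173
Mean = 4357.5 / 173 = 25.1879

25.188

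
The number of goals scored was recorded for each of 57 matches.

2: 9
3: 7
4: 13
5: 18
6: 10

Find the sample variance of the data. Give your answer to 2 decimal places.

1.75

Values: 2, 3, 4, 5, 6
n = 57, Σfx = 241, mean = 4.2281
Σfx² = 1117
Σf(x − x̄)² = Σfx² − (Σfx)²/n = 1117 − 241²/57 = 98.0351
Sample variance = 98.0351 / 56 = 1.7506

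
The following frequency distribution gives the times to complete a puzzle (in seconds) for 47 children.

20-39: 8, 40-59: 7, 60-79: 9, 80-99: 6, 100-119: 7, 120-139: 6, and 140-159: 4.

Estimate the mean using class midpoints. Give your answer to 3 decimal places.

82.691

Midpoints: 29.5, 49.5, 69.5, 89.5, 109.5, 129.5, 149.5
Σfm = 8×29.5 + 7×49.5 + 9×69.5 + 6×89.5 + 7×109.5 + 6×129.5 + 4×149.5 = 3886.5
n = Σf = 47
Mean = 3886.5 / 47 = 82.6915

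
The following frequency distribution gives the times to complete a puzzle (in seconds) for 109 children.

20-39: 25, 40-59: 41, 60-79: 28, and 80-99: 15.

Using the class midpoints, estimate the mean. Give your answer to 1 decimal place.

55.6

Midpoints: 29.5, 49.5, 69.5, 89.5
Σfm = 25×29.5 + 41×49.5 + 28×69.5 + 15×89.5 = 6055.5
n = Σf = 109
Mean = 6055.5 / 109 = 55.5550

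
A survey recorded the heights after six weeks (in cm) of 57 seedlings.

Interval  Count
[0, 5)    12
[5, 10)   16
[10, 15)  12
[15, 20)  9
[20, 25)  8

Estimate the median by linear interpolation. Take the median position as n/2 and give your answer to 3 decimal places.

Cumulative frequencies: 12, 28, 40, 49, 57
n = 57; position = n/2 = 28.5.
This falls in the class [10, 15): L = 10, F = 28, f = 12, h = 5.
Median ≈ 10 + ((28.5 − 28) / 12) × 5 = 10.2083

10.208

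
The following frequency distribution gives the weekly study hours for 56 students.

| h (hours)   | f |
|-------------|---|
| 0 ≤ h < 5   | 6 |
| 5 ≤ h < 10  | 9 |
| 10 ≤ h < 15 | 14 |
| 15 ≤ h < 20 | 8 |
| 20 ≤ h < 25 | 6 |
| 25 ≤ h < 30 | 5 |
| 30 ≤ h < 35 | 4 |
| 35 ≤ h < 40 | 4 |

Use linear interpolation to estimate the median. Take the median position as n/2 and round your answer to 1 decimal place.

14.6

Cumulative frequencies: 6, 15, 29, 37, 43, 48, 52, 56
n = 56; position = n/2 = 28.
This falls in the class 10 ≤ h < 15: L = 10, F = 15, f = 14, h = 5.
Median ≈ 10 + ((28 − 15) / 14) × 5 = 14.6429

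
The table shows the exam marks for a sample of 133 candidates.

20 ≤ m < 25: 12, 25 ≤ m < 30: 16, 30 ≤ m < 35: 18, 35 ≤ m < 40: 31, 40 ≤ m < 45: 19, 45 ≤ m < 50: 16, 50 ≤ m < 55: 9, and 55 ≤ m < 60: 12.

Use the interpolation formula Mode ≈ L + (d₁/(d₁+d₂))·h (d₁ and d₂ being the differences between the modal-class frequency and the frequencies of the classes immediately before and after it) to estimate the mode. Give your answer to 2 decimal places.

37.60

Modal class: 35 ≤ m < 40 (highest frequency 31).
d₁ = 31 − 18 = 13, d₂ = 31 − 19 = 12
Mode ≈ 35 + (13/(13+12)) × 5 = 35 + 2.6000 = 37.6000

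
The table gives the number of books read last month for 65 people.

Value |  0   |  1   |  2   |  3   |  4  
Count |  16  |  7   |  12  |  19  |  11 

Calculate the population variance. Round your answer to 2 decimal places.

Values: 0, 1, 2, 3, 4
n = 65, Σfx = 132, mean = 2.0308
Σfx² = 402
Σf(x − x̄)² = Σfx² − (Σfx)²/n = 402 − 132²/65 = 133.9385
Population variance = 133.9385 / 65 = 2.0606

2.06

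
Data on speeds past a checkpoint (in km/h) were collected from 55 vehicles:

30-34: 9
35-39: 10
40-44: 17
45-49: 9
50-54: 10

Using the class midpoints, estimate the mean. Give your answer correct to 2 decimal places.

42.09

Midpoints: 32, 37, 42, 47, 52
Σfm = 9×32 + 10×37 + 17×42 + 9×47 + 10×52 = 2315
n = Σf = 55
Mean = 2315 / 55 = 42.0909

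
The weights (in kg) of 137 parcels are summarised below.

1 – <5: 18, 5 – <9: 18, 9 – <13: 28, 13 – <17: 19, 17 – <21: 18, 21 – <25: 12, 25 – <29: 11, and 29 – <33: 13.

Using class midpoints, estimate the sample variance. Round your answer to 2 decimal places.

Midpoints: 3, 7, 11, 15, 19, 23, 27, 31
n = 137, Σfm = 2091, mean = 15.2628
Σfm² = 42065
Σf(m − x̄)² = Σfm² − (Σfm)²/n = 42065 − 2091²/137 = 10150.5401
Sample variance = 10150.5401 / 136 = 74.6363

74.64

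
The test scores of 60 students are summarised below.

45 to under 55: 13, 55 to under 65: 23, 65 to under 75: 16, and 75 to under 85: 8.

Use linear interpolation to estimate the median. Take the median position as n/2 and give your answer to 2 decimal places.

62.39

Cumulative frequencies: 13, 36, 52, 60
n = 60; position = n/2 = 30.
This falls in the class 55 to under 65: L = 55, F = 13, f = 23, h = 10.
Median ≈ 55 + ((30 − 13) / 23) × 10 = 62.3913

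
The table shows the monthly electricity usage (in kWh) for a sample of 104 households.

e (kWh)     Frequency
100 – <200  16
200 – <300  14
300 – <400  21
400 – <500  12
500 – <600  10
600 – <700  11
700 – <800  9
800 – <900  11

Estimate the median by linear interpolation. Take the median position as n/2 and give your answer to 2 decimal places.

408.33

Cumulative frequencies: 16, 30, 51, 63, 73, 84, 93, 104
n = 104; position = n/2 = 52.
This falls in the class 400 – <500: L = 400, F = 51, f = 12, h = 100.
Median ≈ 400 + ((52 − 51) / 12) × 100 = 408.3333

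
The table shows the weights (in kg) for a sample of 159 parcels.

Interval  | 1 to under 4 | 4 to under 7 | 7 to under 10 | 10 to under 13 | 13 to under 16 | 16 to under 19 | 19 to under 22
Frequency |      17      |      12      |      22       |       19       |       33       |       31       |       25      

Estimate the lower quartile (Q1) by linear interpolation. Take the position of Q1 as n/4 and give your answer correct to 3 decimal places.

Cumulative frequencies: 17, 29, 51, 70, 103, 134, 159
n = 159; position = n/4 = 39.75.
This falls in the class 7 to under 10: L = 7, F = 29, f = 22, h = 3.
Lower quartile ≈ 7 + ((39.75 − 29) / 22) × 3 = 8.4659

8.466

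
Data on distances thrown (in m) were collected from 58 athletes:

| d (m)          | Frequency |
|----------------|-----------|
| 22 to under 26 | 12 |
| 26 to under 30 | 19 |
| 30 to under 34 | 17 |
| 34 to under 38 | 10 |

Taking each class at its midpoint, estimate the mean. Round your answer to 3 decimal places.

29.724

Midpoints: 24, 28, 32, 36
Σfm = 12×24 + 19×28 + 17×32 + 10×36 = 1724
n = Σf = 58
Mean = 1724 / 58 = 29.7241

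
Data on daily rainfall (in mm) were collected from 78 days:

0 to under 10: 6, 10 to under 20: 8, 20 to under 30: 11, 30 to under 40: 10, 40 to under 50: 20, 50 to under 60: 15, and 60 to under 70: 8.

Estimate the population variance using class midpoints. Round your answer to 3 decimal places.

Midpoints: 5, 15, 25, 35, 45, 55, 65
n = 78, Σfm = 3020, mean = 38.7179
Σfm² = 140750
Σf(m − x̄)² = Σfm² − (Σfm)²/n = 140750 − 3020²/78 = 23821.7949
Population variance = 23821.7949 / 78 = 305.4076

305.408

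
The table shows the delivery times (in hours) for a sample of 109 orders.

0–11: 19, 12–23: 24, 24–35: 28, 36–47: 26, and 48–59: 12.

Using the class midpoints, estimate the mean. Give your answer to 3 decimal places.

Midpoints: 5.5, 17.5, 29.5, 41.5, 53.5
Σfm = 19×5.5 + 24×17.5 + 28×29.5 + 26×41.5 + 12×53.5 = 3071.5
n = Σf = 109
Mean = 3071.5 / 109 = 28.1789

28.179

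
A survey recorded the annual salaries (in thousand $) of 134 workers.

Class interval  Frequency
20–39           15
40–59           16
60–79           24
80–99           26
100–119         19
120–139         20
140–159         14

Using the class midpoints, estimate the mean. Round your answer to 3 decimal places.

89.500

Midpoints: 29.5, 49.5, 69.5, 89.5, 109.5, 129.5, 149.5
Σfm = 15×29.5 + 16×49.5 + 24×69.5 + 26×89.5 + 19×109.5 + 20×129.5 + 14×149.5 = 11993
n = Σf = 134
Mean = 11993 / 134 = 89.5000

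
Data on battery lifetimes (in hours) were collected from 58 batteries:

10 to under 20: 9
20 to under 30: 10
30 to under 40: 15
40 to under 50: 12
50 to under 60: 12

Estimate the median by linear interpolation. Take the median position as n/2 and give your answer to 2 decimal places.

Cumulative frequencies: 9, 19, 34, 46, 58
n = 58; position = n/2 = 29.
This falls in the class 30 to under 40: L = 30, F = 19, f = 15, h = 10.
Median ≈ 30 + ((29 − 19) / 15) × 10 = 36.6667

36.67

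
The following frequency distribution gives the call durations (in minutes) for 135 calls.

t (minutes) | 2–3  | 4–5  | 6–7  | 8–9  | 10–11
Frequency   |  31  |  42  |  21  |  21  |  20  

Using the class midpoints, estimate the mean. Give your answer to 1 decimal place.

Midpoints: 2.5, 4.5, 6.5, 8.5, 10.5
Σfm = 31×2.5 + 42×4.5 + 21×6.5 + 21×8.5 + 20×10.5 = 791.5
n = Σf = 135
Mean = 791.5 / 135 = 5.8630

5.9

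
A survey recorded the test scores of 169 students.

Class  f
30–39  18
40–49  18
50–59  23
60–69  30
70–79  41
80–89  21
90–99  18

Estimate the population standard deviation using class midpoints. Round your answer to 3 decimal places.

Midpoints: 34.5, 44.5, 54.5, 64.5, 74.5, 84.5, 94.5
n = 169, Σfm = 11140.5, mean = 65.9201
Σfm² = 788442.25
Σf(m − x̄)² = Σfm² − (Σfm)²/n = 788442.25 − 11140.5²/169 = 54059.1716
Population variance = 54059.1716 / 169 = 319.8768
Standard deviation = √319.8768 = 17.8851

17.885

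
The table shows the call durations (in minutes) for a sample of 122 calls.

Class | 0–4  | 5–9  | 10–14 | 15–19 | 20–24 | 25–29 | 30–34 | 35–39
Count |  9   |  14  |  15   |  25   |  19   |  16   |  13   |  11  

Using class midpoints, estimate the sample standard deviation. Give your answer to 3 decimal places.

10.107

Midpoints: 2, 7, 12, 17, 22, 27, 32, 37
n = 122, Σfm = 2394, mean = 19.6230
Σfm² = 59338
Σf(m − x̄)² = Σfm² − (Σfm)²/n = 59338 − 2394²/122 = 12360.6557
Sample variance = 12360.6557 / 121 = 102.1542
Standard deviation = √102.1542 = 10.1071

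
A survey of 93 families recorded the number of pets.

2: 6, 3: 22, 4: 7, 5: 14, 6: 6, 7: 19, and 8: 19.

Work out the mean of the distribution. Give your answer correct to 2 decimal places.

5.34

Values: 2, 3, 4, 5, 6, 7, 8
Σfx = 6×2 + 22×3 + 7×4 + 14×5 + 6×6 + 19×7 + 19×8 = 497
n = Σf = 93
Mean = 497 / 93 = 5.3441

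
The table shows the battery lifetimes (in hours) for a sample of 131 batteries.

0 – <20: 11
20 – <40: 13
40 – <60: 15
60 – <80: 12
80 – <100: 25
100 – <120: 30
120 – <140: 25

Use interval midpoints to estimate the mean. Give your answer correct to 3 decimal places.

83.130

Midpoints: 10, 30, 50, 70, 90, 110, 130
Σfm = 11×10 + 13×30 + 15×50 + 12×70 + 25×90 + 30×110 + 25×130 = 10890
n = Σf = 131
Mean = 10890 / 131 = 83.1298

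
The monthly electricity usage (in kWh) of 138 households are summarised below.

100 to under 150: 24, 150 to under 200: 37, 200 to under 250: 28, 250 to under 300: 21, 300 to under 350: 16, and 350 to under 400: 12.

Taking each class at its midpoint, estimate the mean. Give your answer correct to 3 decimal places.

Midpoints: 125, 175, 225, 275, 325, 375
Σfm = 24×125 + 37×175 + 28×225 + 21×275 + 16×325 + 12×375 = 31250
n = Σf = 138
Mean = 31250 / 138 = 226.4493

226.449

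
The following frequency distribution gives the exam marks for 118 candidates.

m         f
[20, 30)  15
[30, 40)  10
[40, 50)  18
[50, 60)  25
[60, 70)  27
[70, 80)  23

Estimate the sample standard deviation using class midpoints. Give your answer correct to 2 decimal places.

16.31

Midpoints: 25, 35, 45, 55, 65, 75
n = 118, Σfm = 6390, mean = 54.1525
Σfm² = 377150
Σf(m − x̄)² = Σfm² − (Σfm)²/n = 377150 − 6390²/118 = 31115.2542
Sample variance = 31115.2542 / 117 = 265.9423
Standard deviation = √265.9423 = 16.3077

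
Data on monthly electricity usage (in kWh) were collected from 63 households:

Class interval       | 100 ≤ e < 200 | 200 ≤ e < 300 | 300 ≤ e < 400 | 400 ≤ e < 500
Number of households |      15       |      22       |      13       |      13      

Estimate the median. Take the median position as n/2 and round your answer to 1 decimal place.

Cumulative frequencies: 15, 37, 50, 63
n = 63; position = n/2 = 31.5.
This falls in the class 200 ≤ e < 300: L = 200, F = 15, f = 22, h = 100.
Median ≈ 200 + ((31.5 − 15) / 22) × 100 = 275.0000

275.0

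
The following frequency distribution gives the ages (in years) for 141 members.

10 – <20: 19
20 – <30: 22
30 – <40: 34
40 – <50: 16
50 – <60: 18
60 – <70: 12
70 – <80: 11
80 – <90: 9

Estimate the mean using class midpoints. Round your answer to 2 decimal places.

Midpoints: 15, 25, 35, 45, 55, 65, 75, 85
Σfm = 19×15 + 22×25 + 34×35 + 16×45 + 18×55 + 12×65 + 11×75 + 9×85 = 6105
n = Σf = 141
Mean = 6105 / 141 = 43.2979

43.30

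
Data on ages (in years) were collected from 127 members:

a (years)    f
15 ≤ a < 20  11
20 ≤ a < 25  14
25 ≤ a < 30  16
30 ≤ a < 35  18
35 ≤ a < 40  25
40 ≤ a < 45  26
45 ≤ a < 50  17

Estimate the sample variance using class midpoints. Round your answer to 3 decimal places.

85.817

Midpoints: 17.5, 22.5, 27.5, 32.5, 37.5, 42.5, 47.5
n = 127, Σfm = 4382.5, mean = 34.5079
Σfm² = 162043.75
Σf(m − x̄)² = Σfm² − (Σfm)²/n = 162043.75 − 4382.5²/127 = 10812.9921
Sample variance = 10812.9921 / 126 = 85.8174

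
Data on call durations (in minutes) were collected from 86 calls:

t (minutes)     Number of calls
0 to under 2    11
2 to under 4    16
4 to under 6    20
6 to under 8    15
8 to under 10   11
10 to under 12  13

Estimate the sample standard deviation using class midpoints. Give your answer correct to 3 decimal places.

3.212

Midpoints: 1, 3, 5, 7, 9, 11
n = 86, Σfm = 506, mean = 5.8837
Σfm² = 3854
Σf(m − x̄)² = Σfm² − (Σfm)²/n = 3854 − 506²/86 = 876.8372
Sample variance = 876.8372 / 85 = 10.3157
Standard deviation = √10.3157 = 3.2118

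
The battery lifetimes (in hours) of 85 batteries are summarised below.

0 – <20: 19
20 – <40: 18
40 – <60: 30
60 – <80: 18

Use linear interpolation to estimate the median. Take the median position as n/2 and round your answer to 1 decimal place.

43.7

Cumulative frequencies: 19, 37, 67, 85
n = 85; position = n/2 = 42.5.
This falls in the class 40 – <60: L = 40, F = 37, f = 30, h = 20.
Median ≈ 40 + ((42.5 − 37) / 30) × 20 = 43.6667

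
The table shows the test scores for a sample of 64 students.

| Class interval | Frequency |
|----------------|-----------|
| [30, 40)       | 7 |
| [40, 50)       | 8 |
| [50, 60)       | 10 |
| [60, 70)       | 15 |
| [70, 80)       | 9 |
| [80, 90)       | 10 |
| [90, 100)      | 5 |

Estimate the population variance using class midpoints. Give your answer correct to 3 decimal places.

Midpoints: 35, 45, 55, 65, 75, 85, 95
n = 64, Σfm = 4130, mean = 64.5312
Σfm² = 286400
Σf(m − x̄)² = Σfm² − (Σfm)²/n = 286400 − 4130²/64 = 19885.9375
Population variance = 19885.9375 / 64 = 310.7178

310.718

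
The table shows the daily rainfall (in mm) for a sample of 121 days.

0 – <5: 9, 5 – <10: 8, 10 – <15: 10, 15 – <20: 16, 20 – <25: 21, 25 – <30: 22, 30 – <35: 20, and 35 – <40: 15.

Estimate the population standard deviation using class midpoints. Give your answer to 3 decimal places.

Midpoints: 2.5, 7.5, 12.5, 17.5, 22.5, 27.5, 32.5, 37.5
n = 121, Σfm = 2777.5, mean = 22.9545
Σfm² = 76456.25
Σf(m − x̄)² = Σfm² − (Σfm)²/n = 76456.25 − 2777.5²/121 = 12700.0000
Population variance = 12700.0000 / 121 = 104.9587
Standard deviation = √104.9587 = 10.2449

10.245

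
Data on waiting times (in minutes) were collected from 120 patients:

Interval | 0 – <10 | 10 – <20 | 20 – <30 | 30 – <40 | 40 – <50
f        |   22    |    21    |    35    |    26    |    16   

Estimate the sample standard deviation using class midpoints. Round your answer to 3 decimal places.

Midpoints: 5, 15, 25, 35, 45
n = 120, Σfm = 2930, mean = 24.4167
Σfm² = 91400
Σf(m − x̄)² = Σfm² − (Σfm)²/n = 91400 − 2930²/120 = 19859.1667
Sample variance = 19859.1667 / 119 = 166.8838
Standard deviation = √166.8838 = 12.9183

12.918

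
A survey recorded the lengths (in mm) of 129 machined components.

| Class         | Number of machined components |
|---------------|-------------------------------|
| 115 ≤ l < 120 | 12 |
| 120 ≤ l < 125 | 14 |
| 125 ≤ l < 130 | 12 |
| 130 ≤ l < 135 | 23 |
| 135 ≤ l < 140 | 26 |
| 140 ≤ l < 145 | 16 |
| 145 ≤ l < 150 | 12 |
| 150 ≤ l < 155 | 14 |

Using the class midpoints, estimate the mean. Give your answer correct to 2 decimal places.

Midpoints: 117.5, 122.5, 127.5, 132.5, 137.5, 142.5, 147.5, 152.5
Σfm = 12×117.5 + 14×122.5 + 12×127.5 + 23×132.5 + 26×137.5 + 16×142.5 + 12×147.5 + 14×152.5 = 17462.5
n = Σf = 129
Mean = 17462.5 / 129 = 135.3682

135.37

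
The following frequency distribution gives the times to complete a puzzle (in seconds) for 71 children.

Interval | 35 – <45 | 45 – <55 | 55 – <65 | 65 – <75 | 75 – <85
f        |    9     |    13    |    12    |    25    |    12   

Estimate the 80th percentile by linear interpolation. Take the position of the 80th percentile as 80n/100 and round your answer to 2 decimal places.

Cumulative frequencies: 9, 22, 34, 59, 71
n = 71; position = 80n/100 = 56.8.
This falls in the class 65 – <75: L = 65, F = 34, f = 25, h = 10.
80th percentile ≈ 65 + ((56.8 − 34) / 25) × 10 = 74.1200

74.12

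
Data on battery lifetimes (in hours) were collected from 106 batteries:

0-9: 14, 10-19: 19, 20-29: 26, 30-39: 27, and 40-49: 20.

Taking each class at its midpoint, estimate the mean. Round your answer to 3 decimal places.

26.387

Midpoints: 4.5, 14.5, 24.5, 34.5, 44.5
Σfm = 14×4.5 + 19×14.5 + 26×24.5 + 27×34.5 + 20×44.5 = 2797
n = Σf = 106
Mean = 2797 / 106 = 26.3868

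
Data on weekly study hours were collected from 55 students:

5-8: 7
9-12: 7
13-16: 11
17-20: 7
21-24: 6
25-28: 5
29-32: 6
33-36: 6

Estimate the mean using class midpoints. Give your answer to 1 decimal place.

Midpoints: 6.5, 10.5, 14.5, 18.5, 22.5, 26.5, 30.5, 34.5
Σfm = 7×6.5 + 7×10.5 + 11×14.5 + 7×18.5 + 6×22.5 + 5×26.5 + 6×30.5 + 6×34.5 = 1065.5
n = Σf = 55
Mean = 1065.5 / 55 = 19.3727

19.4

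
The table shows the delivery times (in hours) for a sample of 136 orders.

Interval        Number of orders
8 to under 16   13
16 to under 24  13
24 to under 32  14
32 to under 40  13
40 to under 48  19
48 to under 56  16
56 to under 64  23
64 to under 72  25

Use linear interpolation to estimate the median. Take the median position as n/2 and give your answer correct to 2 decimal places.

Cumulative frequencies: 13, 26, 40, 53, 72, 88, 111, 136
n = 136; position = n/2 = 68.
This falls in the class 40 to under 48: L = 40, F = 53, f = 19, h = 8.
Median ≈ 40 + ((68 − 53) / 19) × 8 = 46.3158

46.32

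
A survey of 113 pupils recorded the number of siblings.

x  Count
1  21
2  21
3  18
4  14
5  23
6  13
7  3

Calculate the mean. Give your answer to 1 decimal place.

3.4

Values: 1, 2, 3, 4, 5, 6, 7
Σfx = 21×1 + 21×2 + 18×3 + 14×4 + 23×5 + 13×6 + 3×7 = 387
n = Σf = 113
Mean = 387 / 113 = 3.4248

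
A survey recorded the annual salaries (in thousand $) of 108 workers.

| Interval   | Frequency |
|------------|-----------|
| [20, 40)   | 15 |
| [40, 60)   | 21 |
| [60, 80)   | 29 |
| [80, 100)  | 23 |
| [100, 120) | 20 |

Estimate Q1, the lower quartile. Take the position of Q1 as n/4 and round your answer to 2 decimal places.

Cumulative frequencies: 15, 36, 65, 88, 108
n = 108; position = n/4 = 27.
This falls in the class [40, 60): L = 40, F = 15, f = 21, h = 20.
Lower quartile ≈ 40 + ((27 − 15) / 21) × 20 = 51.4286

51.43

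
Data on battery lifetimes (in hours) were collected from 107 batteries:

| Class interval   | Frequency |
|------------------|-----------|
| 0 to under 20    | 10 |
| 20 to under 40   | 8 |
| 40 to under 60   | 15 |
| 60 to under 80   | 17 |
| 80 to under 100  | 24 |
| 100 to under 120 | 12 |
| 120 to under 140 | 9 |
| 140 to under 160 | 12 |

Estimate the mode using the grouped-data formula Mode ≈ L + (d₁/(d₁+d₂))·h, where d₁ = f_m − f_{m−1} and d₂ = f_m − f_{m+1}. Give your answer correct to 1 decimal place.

Modal class: 80 to under 100 (highest frequency 24).
d₁ = 24 − 17 = 7, d₂ = 24 − 12 = 12
Mode ≈ 80 + (7/(7+12)) × 20 = 80 + 7.3684 = 87.3684

87.4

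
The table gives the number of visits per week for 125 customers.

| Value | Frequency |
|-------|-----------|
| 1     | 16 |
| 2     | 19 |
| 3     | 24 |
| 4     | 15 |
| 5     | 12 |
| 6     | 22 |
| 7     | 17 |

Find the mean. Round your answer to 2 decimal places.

Values: 1, 2, 3, 4, 5, 6, 7
Σfx = 16×1 + 19×2 + 24×3 + 15×4 + 12×5 + 22×6 + 17×7 = 497
n = Σf = 125
Mean = 497 / 125 = 3.9760

3.98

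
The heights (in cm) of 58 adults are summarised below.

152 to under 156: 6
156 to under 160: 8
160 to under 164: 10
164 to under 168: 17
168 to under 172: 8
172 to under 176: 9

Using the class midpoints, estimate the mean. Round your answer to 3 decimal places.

Midpoints: 154, 158, 162, 166, 170, 174
Σfm = 6×154 + 8×158 + 10×162 + 17×166 + 8×170 + 9×174 = 9556
n = Σf = 58
Mean = 9556 / 58 = 164.7586

164.759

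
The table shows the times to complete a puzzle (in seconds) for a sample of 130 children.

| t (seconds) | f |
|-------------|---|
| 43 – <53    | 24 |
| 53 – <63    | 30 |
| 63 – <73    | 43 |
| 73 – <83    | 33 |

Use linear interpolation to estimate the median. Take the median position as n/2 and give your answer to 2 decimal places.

Cumulative frequencies: 24, 54, 97, 130
n = 130; position = n/2 = 65.
This falls in the class 63 – <73: L = 63, F = 54, f = 43, h = 10.
Median ≈ 63 + ((65 − 54) / 43) × 10 = 65.5581

65.56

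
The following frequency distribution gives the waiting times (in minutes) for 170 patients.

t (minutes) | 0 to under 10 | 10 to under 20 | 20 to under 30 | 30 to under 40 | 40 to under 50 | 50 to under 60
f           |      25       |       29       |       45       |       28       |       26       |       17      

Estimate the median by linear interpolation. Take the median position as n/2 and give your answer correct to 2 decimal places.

Cumulative frequencies: 25, 54, 99, 127, 153, 170
n = 170; position = n/2 = 85.
This falls in the class 20 to under 30: L = 20, F = 54, f = 45, h = 10.
Median ≈ 20 + ((85 − 54) / 45) × 10 = 26.8889

26.89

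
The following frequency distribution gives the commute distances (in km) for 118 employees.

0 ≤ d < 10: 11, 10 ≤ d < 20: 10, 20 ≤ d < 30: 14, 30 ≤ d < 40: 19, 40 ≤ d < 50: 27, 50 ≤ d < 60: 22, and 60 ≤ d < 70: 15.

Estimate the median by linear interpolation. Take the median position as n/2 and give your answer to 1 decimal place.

Cumulative frequencies: 11, 21, 35, 54, 81, 103, 118
n = 118; position = n/2 = 59.
This falls in the class 40 ≤ d < 50: L = 40, F = 54, f = 27, h = 10.
Median ≈ 40 + ((59 − 54) / 27) × 10 = 41.8519

41.9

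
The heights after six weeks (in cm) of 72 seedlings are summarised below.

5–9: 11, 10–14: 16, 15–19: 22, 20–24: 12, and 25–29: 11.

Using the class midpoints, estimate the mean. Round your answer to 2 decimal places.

Midpoints: 7, 12, 17, 22, 27
Σfm = 11×7 + 16×12 + 22×17 + 12×22 + 11×27 = 1204
n = Σf = 72
Mean = 1204 / 72 = 16.7222

16.72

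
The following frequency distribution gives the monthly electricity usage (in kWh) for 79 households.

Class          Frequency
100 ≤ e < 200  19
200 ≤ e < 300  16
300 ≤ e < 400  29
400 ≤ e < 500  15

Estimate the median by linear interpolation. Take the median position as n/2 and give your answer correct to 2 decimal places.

Cumulative frequencies: 19, 35, 64, 79
n = 79; position = n/2 = 39.5.
This falls in the class 300 ≤ e < 400: L = 300, F = 35, f = 29, h = 100.
Median ≈ 300 + ((39.5 − 35) / 29) × 100 = 315.5172

315.52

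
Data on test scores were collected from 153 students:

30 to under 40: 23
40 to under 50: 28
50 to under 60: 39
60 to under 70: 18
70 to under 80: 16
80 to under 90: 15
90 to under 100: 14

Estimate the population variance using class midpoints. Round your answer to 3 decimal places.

341.339

Midpoints: 35, 45, 55, 65, 75, 85, 95
n = 153, Σfm = 9185, mean = 60.0327
Σfm² = 603625
Σf(m − x̄)² = Σfm² − (Σfm)²/n = 603625 − 9185²/153 = 52224.8366
Population variance = 52224.8366 / 153 = 341.3388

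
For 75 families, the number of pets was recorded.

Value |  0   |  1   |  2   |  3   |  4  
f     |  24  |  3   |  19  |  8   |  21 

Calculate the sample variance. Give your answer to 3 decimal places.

Values: 0, 1, 2, 3, 4
n = 75, Σfx = 149, mean = 1.9867
Σfx² = 487
Σf(x − x̄)² = Σfx² − (Σfx)²/n = 487 − 149²/75 = 190.9867
Sample variance = 190.9867 / 74 = 2.5809

2.581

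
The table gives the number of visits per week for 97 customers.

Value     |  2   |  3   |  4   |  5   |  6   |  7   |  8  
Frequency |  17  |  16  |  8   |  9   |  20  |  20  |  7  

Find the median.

Cumulative frequencies: 17, 33, 41, 50, 70, 90, 97
n = 97, so the median is the value in position (n+1)/2 = 49.
Position 49 falls at value 5.

5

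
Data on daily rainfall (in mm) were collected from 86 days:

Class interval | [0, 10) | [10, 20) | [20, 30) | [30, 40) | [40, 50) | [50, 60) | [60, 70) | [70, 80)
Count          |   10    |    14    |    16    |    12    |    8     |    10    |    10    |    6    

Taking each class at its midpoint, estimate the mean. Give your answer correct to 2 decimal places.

Midpoints: 5, 15, 25, 35, 45, 55, 65, 75
Σfm = 10×5 + 14×15 + 16×25 + 12×35 + 8×45 + 10×55 + 10×65 + 6×75 = 3090
n = Σf = 86
Mean = 3090 / 86 = 35.9302

35.93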